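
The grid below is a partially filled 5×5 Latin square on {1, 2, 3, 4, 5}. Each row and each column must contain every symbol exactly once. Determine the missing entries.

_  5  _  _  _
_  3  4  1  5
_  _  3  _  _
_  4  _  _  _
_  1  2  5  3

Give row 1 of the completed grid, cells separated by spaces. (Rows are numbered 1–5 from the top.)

3 5 1 2 4

(r1,c3): row 1 has {5}; column 3 has {2,3,4}, so it must be 1.
(r2,c1): row 2 has {1,3,4,5}; column 1 is empty so far, so it must be 2.
(r3,c2): row 3 has {3}; column 2 has {1,3,4,5}, so it must be 2.
(r3,c4): row 3 has {2,3}; column 4 has {1,5}, so it must be 4.
(r3,c5): row 3 has {2,3,4}; column 5 has {3,5}, so it must be 1.
(r4,c3): row 4 has {4}; column 3 has {1,2,3,4}, so it must be 5.
(r4,c5): row 4 has {4,5}; column 5 has {1,3,5}, so it must be 2.
(r5,c1): row 5 has {1,2,3,5}; column 1 has {2}, so it must be 4.
(r1,c1): row 1 has {1,5}; column 1 has {2,4}, so it must be 3.
(r1,c4): row 1 has {1,3,5}; column 4 has {1,4,5}, so it must be 2.
(r1,c5): row 1 has {1,2,3,5}; column 5 has {1,2,3,5}, so it must be 4.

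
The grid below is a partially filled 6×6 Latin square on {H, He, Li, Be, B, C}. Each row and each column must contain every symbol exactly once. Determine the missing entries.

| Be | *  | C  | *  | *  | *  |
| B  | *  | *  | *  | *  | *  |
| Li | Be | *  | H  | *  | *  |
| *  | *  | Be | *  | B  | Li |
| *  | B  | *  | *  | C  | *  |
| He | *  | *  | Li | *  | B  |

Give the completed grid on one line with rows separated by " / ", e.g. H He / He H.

Be He C B Li H / B Li He C H Be / Li Be B H He C / C H Be He B Li / H B Li Be C He / He C H Li Be B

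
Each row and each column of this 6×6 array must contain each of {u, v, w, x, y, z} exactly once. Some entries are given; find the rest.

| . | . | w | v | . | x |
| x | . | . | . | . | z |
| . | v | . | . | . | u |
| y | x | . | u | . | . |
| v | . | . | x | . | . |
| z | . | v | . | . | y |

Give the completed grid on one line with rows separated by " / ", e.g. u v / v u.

u y w v z x / x w u y v z / w v x z y u / y x z u w v / v z y x u w / z u v w x y

Cell (r1,c1): row 1 has {v,w,x}; column 1 has {v,x,y,z} → u.
Cell (r3,c1): row 3 has {u,v}; column 1 has {u,v,x,y,z} → w.
Cell (r4,c3): row 4 has {u,x,y}; column 3 has {v,w} → z.
Cell (r5,c6): row 5 has {v,x}; column 6 has {u,x,y,z} → w.
Cell (r6,c4): row 6 has {v,y,z}; column 4 has {u,v,x} → w.
Cell (r2,c4): row 2 has {x,z}; column 4 has {u,v,w,x} → y.
Cell (r3,c4): row 3 has {u,v,w}; column 4 has {u,v,w,x,y} → z.
Cell (r4,c6): row 4 has {u,x,y,z}; column 6 has {u,w,x,y,z} → v.
Cell (r6,c2): row 6 has {v,w,y,z}; column 2 has {v,x} → u.
Cell (r6,c5): row 6 has {u,v,w,y,z}; column 5 is empty so far → x.
Cell (r2,c2): row 2 has {x,y,z}; column 2 has {u,v,x} → w.
Cell (r2,c3): row 2 has {w,x,y,z}; column 3 has {v,w,z} → u.
Cell (r2,c5): row 2 has {u,w,x,y,z}; column 5 has {x} → v.
Cell (r3,c5): row 3 has {u,v,w,z}; column 5 has {v,x} → y.
Cell (r4,c5): row 4 has {u,v,x,y,z}; column 5 has {v,x,y} → w.
Cell (r5,c3): row 5 has {v,w,x}; column 3 has {u,v,w,z} → y.
Cell (r1,c5): row 1 has {u,v,w,x}; column 5 has {v,w,x,y} → z.
Cell (r3,c3): row 3 has {u,v,w,y,z}; column 3 has {u,v,w,y,z} → x.
Cell (r5,c2): row 5 has {v,w,x,y}; column 2 has {u,v,w,x} → z.
Cell (r5,c5): row 5 has {v,w,x,y,z}; column 5 has {v,w,x,y,z} → u.
Cell (r1,c2): row 1 has {u,v,w,x,z}; column 2 has {u,v,w,x,z} → y.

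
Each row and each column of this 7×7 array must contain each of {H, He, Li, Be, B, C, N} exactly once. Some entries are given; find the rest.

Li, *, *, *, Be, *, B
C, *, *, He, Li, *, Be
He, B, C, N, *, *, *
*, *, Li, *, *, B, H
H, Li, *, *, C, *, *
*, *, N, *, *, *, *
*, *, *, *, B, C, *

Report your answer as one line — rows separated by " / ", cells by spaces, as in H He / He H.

Li C He H Be N B / C N B He Li H Be / He B C N H Be Li / Be He Li C N B H / H Li Be B C He N / B H N Be He Li C / N Be H Li B C He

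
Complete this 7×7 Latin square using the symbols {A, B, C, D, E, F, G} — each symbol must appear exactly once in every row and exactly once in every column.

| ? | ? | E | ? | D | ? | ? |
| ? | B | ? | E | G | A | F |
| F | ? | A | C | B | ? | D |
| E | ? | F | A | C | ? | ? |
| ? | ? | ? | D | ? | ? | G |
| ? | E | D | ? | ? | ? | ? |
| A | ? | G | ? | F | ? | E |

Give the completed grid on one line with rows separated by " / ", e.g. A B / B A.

(r2,c3) = C
(r3,c2) = G
(r3,c6) = E
(r4,c2) = D
(r4,c7) = B
(r5,c3) = B
(r6,c5) = A
(r6,c7) = C
(r7,c2) = C
(r7,c4) = B
(r7,c6) = D
(r1,c7) = A
(r2,c1) = D
(r4,c6) = G
(r5,c1) = C
(r5,c5) = E
(r5,c6) = F
(r6,c6) = B
(r1,c2) = F
(r1,c4) = G
(r1,c6) = C
(r5,c2) = A
(r6,c1) = G
(r6,c4) = F
(r1,c1) = B

B F E G D C A / D B C E G A F / F G A C B E D / E D F A C G B / C A B D E F G / G E D F A B C / A C G B F D E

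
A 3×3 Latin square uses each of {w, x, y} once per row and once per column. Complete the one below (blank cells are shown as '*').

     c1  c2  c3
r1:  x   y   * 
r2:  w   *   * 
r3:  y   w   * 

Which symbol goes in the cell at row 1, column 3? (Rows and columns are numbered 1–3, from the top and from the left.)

w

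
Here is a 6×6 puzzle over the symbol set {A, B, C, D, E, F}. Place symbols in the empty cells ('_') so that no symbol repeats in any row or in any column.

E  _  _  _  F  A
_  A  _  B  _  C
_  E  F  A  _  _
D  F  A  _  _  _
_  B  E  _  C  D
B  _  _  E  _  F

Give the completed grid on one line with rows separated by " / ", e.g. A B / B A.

E C B D F A / F A D B E C / C E F A D B / D F A C B E / A B E F C D / B D C E A F

(r2,c1): row 2 has {A,B,C}; column 1 has {B,D,E}, so it must be F.
(r2,c3): row 2 has {A,B,C,F}; column 3 has {A,E,F}, so it must be D.
(r2,c5): row 2 has {A,B,C,D,F}; column 5 has {C,F}, so it must be E.
(r3,c1): row 3 has {A,E,F}; column 1 has {B,D,E,F}, so it must be C.
(r3,c6): row 3 has {A,C,E,F}; column 6 has {A,C,D,F}, so it must be B.
(r4,c4): row 4 has {A,D,F}; column 4 has {A,B,E}, so it must be C.
(r4,c5): row 4 has {A,C,D,F}; column 5 has {C,E,F}, so it must be B.
(r4,c6): row 4 has {A,B,C,D,F}; column 6 has {A,B,C,D,F}, so it must be E.
(r5,c1): row 5 has {B,C,D,E}; column 1 has {B,C,D,E,F}, so it must be A.
(r5,c4): row 5 has {A,B,C,D,E}; column 4 has {A,B,C,E}, so it must be F.
(r6,c3): row 6 has {B,E,F}; column 3 has {A,D,E,F}, so it must be C.
(r1,c3): row 1 has {A,E,F}; column 3 has {A,C,D,E,F}, so it must be B.
(r1,c4): row 1 has {A,B,E,F}; column 4 has {A,B,C,E,F}, so it must be D.
(r3,c5): row 3 has {A,B,C,E,F}; column 5 has {B,C,E,F}, so it must be D.
(r6,c2): row 6 has {B,C,E,F}; column 2 has {A,B,E,F}, so it must be D.
(r6,c5): row 6 has {B,C,D,E,F}; column 5 has {B,C,D,E,F}, so it must be A.
(r1,c2): row 1 has {A,B,D,E,F}; column 2 has {A,B,D,E,F}, so it must be C.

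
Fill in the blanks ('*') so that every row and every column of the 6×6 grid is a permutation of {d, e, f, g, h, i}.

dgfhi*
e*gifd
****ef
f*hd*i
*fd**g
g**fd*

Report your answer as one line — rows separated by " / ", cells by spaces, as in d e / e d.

(r1,c6): row 1 has {d,f,g,h,i}; column 6 has {d,f,g,i}, so it must be e.
(r2,c2): row 2 has {d,e,f,g,i}; column 2 has {f,g}, so it must be h.
(r3,c3): row 3 has {e,f}; column 3 has {d,f,g,h}, so it must be i.
(r3,c4): row 3 has {e,f,i}; column 4 has {d,f,h,i}, so it must be g.
(r4,c2): row 4 has {d,f,h,i}; column 2 has {f,g,h}, so it must be e.
(r4,c5): row 4 has {d,e,f,h,i}; column 5 has {d,e,f,i}, so it must be g.
(r5,c4): row 5 has {d,f,g}; column 4 has {d,f,g,h,i}, so it must be e.
(r5,c5): row 5 has {d,e,f,g}; column 5 has {d,e,f,g,i}, so it must be h.
(r6,c2): row 6 has {d,f,g}; column 2 has {e,f,g,h}, so it must be i.
(r6,c3): row 6 has {d,f,g,i}; column 3 has {d,f,g,h,i}, so it must be e.
(r6,c6): row 6 has {d,e,f,g,i}; column 6 has {d,e,f,g,i}, so it must be h.
(r3,c1): row 3 has {e,f,g,i}; column 1 has {d,e,f,g}, so it must be h.
(r3,c2): row 3 has {e,f,g,h,i}; column 2 has {e,f,g,h,i}, so it must be d.
(r5,c1): row 5 has {d,e,f,g,h}; column 1 has {d,e,f,g,h}, so it must be i.

d g f h i e / e h g i f d / h d i g e f / f e h d g i / i f d e h g / g i e f d h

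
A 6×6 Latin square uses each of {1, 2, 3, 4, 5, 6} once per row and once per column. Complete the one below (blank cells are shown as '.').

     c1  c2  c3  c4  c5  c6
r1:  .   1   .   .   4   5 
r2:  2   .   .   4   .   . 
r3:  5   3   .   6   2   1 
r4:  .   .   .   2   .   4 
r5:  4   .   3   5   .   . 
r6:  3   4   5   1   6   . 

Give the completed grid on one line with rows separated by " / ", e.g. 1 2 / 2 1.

6 1 2 3 4 5 / 2 6 1 4 5 3 / 5 3 4 6 2 1 / 1 5 6 2 3 4 / 4 2 3 5 1 6 / 3 4 5 1 6 2

row 1 has {1,4,5}; column 1 has {2,3,4,5} — only 6 is left for (r1,c1).
row 1 has {1,4,5,6}; column 3 has {3,5} — only 2 is left for (r1,c3).
row 1 has {1,2,4,5,6}; column 4 has {1,2,4,5,6} — only 3 is left for (r1,c4).
row 3 has {1,2,3,5,6}; column 3 has {2,3,5} — only 4 is left for (r3,c3).
row 4 has {2,4}; column 1 has {2,3,4,5,6} — only 1 is left for (r4,c1).
row 4 has {1,2,4}; column 3 has {2,3,4,5} — only 6 is left for (r4,c3).
row 5 has {3,4,5}; column 5 has {2,4,6} — only 1 is left for (r5,c5).
row 6 has {1,3,4,5,6}; column 6 has {1,4,5} — only 2 is left for (r6,c6).
row 2 has {2,4}; column 3 has {2,3,4,5,6} — only 1 is left for (r2,c3).
row 4 has {1,2,4,6}; column 2 has {1,3,4} — only 5 is left for (r4,c2).
row 4 has {1,2,4,5,6}; column 5 has {1,2,4,6} — only 3 is left for (r4,c5).
row 5 has {1,3,4,5}; column 6 has {1,2,4,5} — only 6 is left for (r5,c6).
row 2 has {1,2,4}; column 2 has {1,3,4,5} — only 6 is left for (r2,c2).
row 2 has {1,2,4,6}; column 5 has {1,2,3,4,6} — only 5 is left for (r2,c5).
row 2 has {1,2,4,5,6}; column 6 has {1,2,4,5,6} — only 3 is left for (r2,c6).
row 5 has {1,3,4,5,6}; column 2 has {1,3,4,5,6} — only 2 is left for (r5,c2).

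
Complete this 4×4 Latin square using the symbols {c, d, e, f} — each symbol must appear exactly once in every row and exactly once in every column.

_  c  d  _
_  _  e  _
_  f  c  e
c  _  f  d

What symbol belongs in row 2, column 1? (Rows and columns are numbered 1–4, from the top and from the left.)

Cell (r1,c4): row 1 has {c,d}; column 4 has {d,e} → f.
Cell (r2,c2): row 2 has {e}; column 2 has {c,f} → d.
Cell (r2,c4): row 2 has {d,e}; column 4 has {d,e,f} → c.
Cell (r3,c1): row 3 has {c,e,f}; column 1 has {c} → d.
Cell (r4,c2): row 4 has {c,d,f}; column 2 has {c,d,f} → e.
Cell (r1,c1): row 1 has {c,d,f}; column 1 has {c,d} → e.
Cell (r2,c1): row 2 has {c,d,e}; column 1 has {c,d,e} → f.

f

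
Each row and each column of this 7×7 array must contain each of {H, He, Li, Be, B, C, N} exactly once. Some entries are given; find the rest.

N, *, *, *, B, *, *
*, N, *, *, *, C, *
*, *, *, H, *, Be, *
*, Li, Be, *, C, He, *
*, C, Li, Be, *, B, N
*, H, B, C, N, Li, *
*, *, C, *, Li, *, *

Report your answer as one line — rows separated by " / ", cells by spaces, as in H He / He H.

(r1,c6) = H
(r3,c5) = He
(r5,c5) = H
(r7,c6) = N
(r1,c3) = He
(r1,c4) = Li
(r2,c3) = H
(r2,c5) = Be
(r3,c2) = B
(r3,c3) = N
(r5,c1) = He
(r6,c1) = Be
(r6,c7) = He
(r1,c2) = Be
(r1,c7) = C
(r3,c7) = Li
(r7,c2) = He
(r7,c4) = B
(r2,c4) = He
(r2,c7) = B
(r3,c1) = C
(r4,c4) = N
(r4,c7) = H
(r7,c1) = H
(r7,c7) = Be
(r2,c1) = Li
(r4,c1) = B

N Be He Li B H C / Li N H He Be C B / C B N H He Be Li / B Li Be N C He H / He C Li Be H B N / Be H B C N Li He / H He C B Li N Be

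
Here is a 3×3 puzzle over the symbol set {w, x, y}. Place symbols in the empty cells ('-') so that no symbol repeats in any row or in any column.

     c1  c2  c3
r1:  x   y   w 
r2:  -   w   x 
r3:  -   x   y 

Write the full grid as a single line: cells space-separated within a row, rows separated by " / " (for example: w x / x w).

Cell (r2,c1): row 2 has {w,x}; column 1 has {x} → y.
Cell (r3,c1): row 3 has {x,y}; column 1 has {x,y} → w.

x y w / y w x / w x y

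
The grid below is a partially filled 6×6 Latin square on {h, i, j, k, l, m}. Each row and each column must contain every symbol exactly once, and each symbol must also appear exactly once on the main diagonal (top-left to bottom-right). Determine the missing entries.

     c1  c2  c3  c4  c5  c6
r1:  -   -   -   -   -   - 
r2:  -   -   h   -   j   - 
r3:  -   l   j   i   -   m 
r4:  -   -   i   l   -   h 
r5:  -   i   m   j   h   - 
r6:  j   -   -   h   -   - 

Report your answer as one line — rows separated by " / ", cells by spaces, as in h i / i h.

m h l k i j / i k h m j l / h l j i k m / k j i l m h / l i m j h k / j m k h l i

row 3 has {i,j,l,m}; column 5 has {h,j} — only k is left for (r3,c5).
row 4 has {h,i,l}; column 5 has {h,j,k} — only m is left for (r4,c5).
row 3 has {i,j,k,l,m}; column 1 has {j} — only h is left for (r3,c1).
row 4 has {h,i,l,m}; column 1 has {h,j} — only k is left for (r4,c1).
row 4 has {h,i,k,l,m}; column 2 has {i,l} — only j is left for (r4,c2).
row 5 has {h,i,j,m}; column 1 has {h,j,k} — only l is left for (r5,c1).
row 5 has {h,i,j,l,m}; column 6 has {h,m} — only k is left for (r5,c6).
row 6 has {h,j}; column 6 has {h,k,m}; the diagonal has {h,j,l} — only i is left for (r6,c6).
row 1 is empty so far; column 1 has {h,j,k,l}; the diagonal has {h,i,j,l} — only m is left for (r1,c1).
row 1 has {m}; column 4 has {h,i,j,l} — only k is left for (r1,c4).
row 2 has {h,j}; column 1 has {h,j,k,l,m} — only i is left for (r2,c1).
row 2 has {h,i,j}; column 2 has {i,j,l}; the diagonal has {h,i,j,l,m} — only k is left for (r2,c2).
row 2 has {h,i,j,k}; column 4 has {h,i,j,k,l} — only m is left for (r2,c4).
row 2 has {h,i,j,k,m}; column 6 has {h,i,k,m} — only l is left for (r2,c6).
row 6 has {h,i,j}; column 2 has {i,j,k,l} — only m is left for (r6,c2).
row 6 has {h,i,j,m}; column 5 has {h,j,k,m} — only l is left for (r6,c5).
row 1 has {k,m}; column 2 has {i,j,k,l,m} — only h is left for (r1,c2).
row 1 has {h,k,m}; column 3 has {h,i,j,m} — only l is left for (r1,c3).
row 1 has {h,k,l,m}; column 5 has {h,j,k,l,m} — only i is left for (r1,c5).
row 1 has {h,i,k,l,m}; column 6 has {h,i,k,l,m} — only j is left for (r1,c6).
row 6 has {h,i,j,l,m}; column 3 has {h,i,j,l,m} — only k is left for (r6,c3).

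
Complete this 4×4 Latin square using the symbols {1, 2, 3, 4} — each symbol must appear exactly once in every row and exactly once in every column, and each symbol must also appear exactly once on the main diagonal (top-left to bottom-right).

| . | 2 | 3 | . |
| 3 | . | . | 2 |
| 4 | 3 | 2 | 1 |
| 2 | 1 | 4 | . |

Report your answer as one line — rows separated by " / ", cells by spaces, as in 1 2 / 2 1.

1 2 3 4 / 3 4 1 2 / 4 3 2 1 / 2 1 4 3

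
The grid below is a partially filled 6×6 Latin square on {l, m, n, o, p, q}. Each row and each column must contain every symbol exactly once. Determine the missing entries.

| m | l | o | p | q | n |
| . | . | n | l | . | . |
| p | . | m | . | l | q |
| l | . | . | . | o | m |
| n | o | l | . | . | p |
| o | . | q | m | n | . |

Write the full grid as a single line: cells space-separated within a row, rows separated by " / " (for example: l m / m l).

m l o p q n / q m n l p o / p n m o l q / l q p n o m / n o l q m p / o p q m n l

row 2 has {l,n}; column 1 has {l,m,n,o,p} — only q is left for (r2,c1).
row 2 has {l,n,q}; column 6 has {m,n,p,q} — only o is left for (r2,c6).
row 3 has {l,m,p,q}; column 2 has {l,o} — only n is left for (r3,c2).
row 3 has {l,m,n,p,q}; column 4 has {l,m,p} — only o is left for (r3,c4).
row 4 has {l,m,o}; column 3 has {l,m,n,o,q} — only p is left for (r4,c3).
row 5 has {l,n,o,p}; column 4 has {l,m,o,p} — only q is left for (r5,c4).
row 5 has {l,n,o,p,q}; column 5 has {l,n,o,q} — only m is left for (r5,c5).
row 6 has {m,n,o,q}; column 2 has {l,n,o} — only p is left for (r6,c2).
row 6 has {m,n,o,p,q}; column 6 has {m,n,o,p,q} — only l is left for (r6,c6).
row 2 has {l,n,o,q}; column 2 has {l,n,o,p} — only m is left for (r2,c2).
row 2 has {l,m,n,o,q}; column 5 has {l,m,n,o,q} — only p is left for (r2,c5).
row 4 has {l,m,o,p}; column 2 has {l,m,n,o,p} — only q is left for (r4,c2).
row 4 has {l,m,o,p,q}; column 4 has {l,m,o,p,q} — only n is left for (r4,c4).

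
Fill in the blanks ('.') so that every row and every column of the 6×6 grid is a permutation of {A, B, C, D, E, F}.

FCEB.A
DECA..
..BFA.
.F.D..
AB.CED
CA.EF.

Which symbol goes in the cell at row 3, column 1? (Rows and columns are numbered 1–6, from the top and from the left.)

E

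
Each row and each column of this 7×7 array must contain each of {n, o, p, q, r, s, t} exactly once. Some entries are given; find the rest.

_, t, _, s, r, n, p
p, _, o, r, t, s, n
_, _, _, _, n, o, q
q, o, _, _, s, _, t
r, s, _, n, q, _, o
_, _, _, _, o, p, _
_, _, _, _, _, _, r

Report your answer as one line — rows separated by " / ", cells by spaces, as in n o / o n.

o t q s r n p / p q o r t s n / s p r t n o q / q o n p s r t / r s p n q t o / n r t q o p s / t n s o p q r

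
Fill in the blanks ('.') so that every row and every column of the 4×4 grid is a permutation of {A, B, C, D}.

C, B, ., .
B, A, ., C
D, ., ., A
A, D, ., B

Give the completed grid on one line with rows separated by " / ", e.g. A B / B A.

C B A D / B A D C / D C B A / A D C B

row 1 has {B,C}; column 4 has {A,B,C} — only D is left for (r1,c4).
row 2 has {A,B,C}; column 3 is empty so far — only D is left for (r2,c3).
row 3 has {A,D}; column 2 has {A,B,D} — only C is left for (r3,c2).
row 3 has {A,C,D}; column 3 has {D} — only B is left for (r3,c3).
row 4 has {A,B,D}; column 3 has {B,D} — only C is left for (r4,c3).
row 1 has {B,C,D}; column 3 has {B,C,D} — only A is left for (r1,c3).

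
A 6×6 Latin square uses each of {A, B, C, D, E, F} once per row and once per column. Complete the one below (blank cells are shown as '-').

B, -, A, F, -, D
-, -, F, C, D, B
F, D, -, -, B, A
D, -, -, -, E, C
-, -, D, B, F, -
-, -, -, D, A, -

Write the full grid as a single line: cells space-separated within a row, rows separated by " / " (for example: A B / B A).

B E A F C D / E A F C D B / F D C E B A / D F B A E C / A C D B F E / C B E D A F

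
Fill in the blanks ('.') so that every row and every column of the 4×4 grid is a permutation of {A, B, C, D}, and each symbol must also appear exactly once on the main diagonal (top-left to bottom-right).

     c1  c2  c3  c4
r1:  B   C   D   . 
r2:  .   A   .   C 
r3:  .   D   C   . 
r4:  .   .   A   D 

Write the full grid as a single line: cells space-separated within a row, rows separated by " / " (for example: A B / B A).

(r1,c4) = A
(r2,c1) = D
(r2,c3) = B
(r3,c1) = A
(r3,c4) = B
(r4,c1) = C
(r4,c2) = B

B C D A / D A B C / A D C B / C B A D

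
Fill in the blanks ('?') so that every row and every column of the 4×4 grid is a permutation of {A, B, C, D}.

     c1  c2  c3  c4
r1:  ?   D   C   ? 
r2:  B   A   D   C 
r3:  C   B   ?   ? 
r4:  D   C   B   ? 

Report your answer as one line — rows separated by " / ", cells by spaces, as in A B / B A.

A D C B / B A D C / C B A D / D C B A

(r1,c1): row 1 has {C,D}; column 1 has {B,C,D}, so it must be A.
(r1,c4): row 1 has {A,C,D}; column 4 has {C}, so it must be B.
(r3,c3): row 3 has {B,C}; column 3 has {B,C,D}, so it must be A.
(r3,c4): row 3 has {A,B,C}; column 4 has {B,C}, so it must be D.
(r4,c4): row 4 has {B,C,D}; column 4 has {B,C,D}, so it must be A.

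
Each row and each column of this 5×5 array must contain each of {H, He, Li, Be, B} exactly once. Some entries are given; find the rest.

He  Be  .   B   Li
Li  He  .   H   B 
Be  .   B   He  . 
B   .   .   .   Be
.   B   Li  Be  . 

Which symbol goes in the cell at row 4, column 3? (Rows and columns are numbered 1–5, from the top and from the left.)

He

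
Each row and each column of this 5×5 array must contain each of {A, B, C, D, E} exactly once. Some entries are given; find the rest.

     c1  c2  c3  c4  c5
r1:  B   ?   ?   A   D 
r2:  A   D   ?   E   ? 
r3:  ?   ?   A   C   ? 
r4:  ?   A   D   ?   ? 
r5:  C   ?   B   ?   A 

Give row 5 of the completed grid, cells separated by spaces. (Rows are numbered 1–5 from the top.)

C E B D A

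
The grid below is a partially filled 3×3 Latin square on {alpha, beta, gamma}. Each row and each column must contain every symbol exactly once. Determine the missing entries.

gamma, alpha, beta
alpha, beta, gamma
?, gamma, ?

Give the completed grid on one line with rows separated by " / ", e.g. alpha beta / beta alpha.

gamma alpha beta / alpha beta gamma / beta gamma alpha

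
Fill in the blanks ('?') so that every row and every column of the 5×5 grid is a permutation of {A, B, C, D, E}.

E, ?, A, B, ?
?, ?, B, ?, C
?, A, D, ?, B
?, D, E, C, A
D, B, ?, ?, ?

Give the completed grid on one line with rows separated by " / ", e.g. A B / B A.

Cell (r1,c2): row 1 has {A,B,E}; column 2 has {A,B,D} → C.
Cell (r1,c5): row 1 has {A,B,C,E}; column 5 has {A,B,C} → D.
Cell (r2,c1): row 2 has {B,C}; column 1 has {D,E} → A.
Cell (r2,c2): row 2 has {A,B,C}; column 2 has {A,B,C,D} → E.
Cell (r2,c4): row 2 has {A,B,C,E}; column 4 has {B,C} → D.
Cell (r3,c1): row 3 has {A,B,D}; column 1 has {A,D,E} → C.
Cell (r3,c4): row 3 has {A,B,C,D}; column 4 has {B,C,D} → E.
Cell (r4,c1): row 4 has {A,C,D,E}; column 1 has {A,C,D,E} → B.
Cell (r5,c3): row 5 has {B,D}; column 3 has {A,B,D,E} → C.
Cell (r5,c4): row 5 has {B,C,D}; column 4 has {B,C,D,E} → A.
Cell (r5,c5): row 5 has {A,B,C,D}; column 5 has {A,B,C,D} → E.

E C A B D / A E B D C / C A D E B / B D E C A / D B C A E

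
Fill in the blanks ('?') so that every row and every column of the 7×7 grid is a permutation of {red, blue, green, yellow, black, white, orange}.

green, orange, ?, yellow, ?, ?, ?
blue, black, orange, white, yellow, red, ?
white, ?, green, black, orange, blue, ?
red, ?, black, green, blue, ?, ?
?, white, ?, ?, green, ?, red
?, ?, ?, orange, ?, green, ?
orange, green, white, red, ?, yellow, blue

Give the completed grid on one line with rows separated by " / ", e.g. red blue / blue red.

green orange blue yellow red black white / blue black orange white yellow red green / white red green black orange blue yellow / red yellow black green blue white orange / black white yellow blue green orange red / yellow blue red orange white green black / orange green white red black yellow blue

Cell (r2,c7): row 2 has {red,blue,yellow,black,white,orange}; column 7 has {red,blue} → green.
Cell (r3,c7): row 3 has {blue,green,black,white,orange}; column 7 has {red,blue,green} → yellow.
Cell (r4,c2): row 4 has {red,blue,green,black}; column 2 has {green,black,white,orange} → yellow.
Cell (r5,c4): row 5 has {red,green,white}; column 4 has {red,green,yellow,black,white,orange} → blue.
Cell (r7,c5): row 7 has {red,blue,green,yellow,white,orange}; column 5 has {blue,green,yellow,orange} → black.
Cell (r3,c2): row 3 has {blue,green,yellow,black,white,orange}; column 2 has {green,yellow,black,white,orange} → red.
Cell (r5,c3): row 5 has {red,blue,green,white}; column 3 has {green,black,white,orange} → yellow.
Cell (r6,c2): row 6 has {green,orange}; column 2 has {red,green,yellow,black,white,orange} → blue.
Cell (r6,c3): row 6 has {blue,green,orange}; column 3 has {green,yellow,black,white,orange} → red.
Cell (r6,c5): row 6 has {red,blue,green,orange}; column 5 has {blue,green,yellow,black,orange} → white.
Cell (r6,c7): row 6 has {red,blue,green,white,orange}; column 7 has {red,blue,green,yellow} → black.
Cell (r1,c3): row 1 has {green,yellow,orange}; column 3 has {red,green,yellow,black,white,orange} → blue.
Cell (r1,c5): row 1 has {blue,green,yellow,orange}; column 5 has {blue,green,yellow,black,white,orange} → red.
Cell (r1,c7): row 1 has {red,blue,green,yellow,orange}; column 7 has {red,blue,green,yellow,black} → white.
Cell (r4,c7): row 4 has {red,blue,green,yellow,black}; column 7 has {red,blue,green,yellow,black,white} → orange.
Cell (r5,c1): row 5 has {red,blue,green,yellow,white}; column 1 has {red,blue,green,white,orange} → black.
Cell (r5,c6): row 5 has {red,blue,green,yellow,black,white}; column 6 has {red,blue,green,yellow} → orange.
Cell (r6,c1): row 6 has {red,blue,green,black,white,orange}; column 1 has {red,blue,green,black,white,orange} → yellow.
Cell (r1,c6): row 1 has {red,blue,green,yellow,white,orange}; column 6 has {red,blue,green,yellow,orange} → black.
Cell (r4,c6): row 4 has {red,blue,green,yellow,black,orange}; column 6 has {red,blue,green,yellow,black,orange} → white.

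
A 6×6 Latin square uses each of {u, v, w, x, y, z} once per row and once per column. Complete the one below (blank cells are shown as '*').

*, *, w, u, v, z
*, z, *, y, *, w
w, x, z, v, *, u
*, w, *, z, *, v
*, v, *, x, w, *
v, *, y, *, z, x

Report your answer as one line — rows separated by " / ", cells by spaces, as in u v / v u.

x y w u v z / u z v y x w / w x z v y u / y w x z u v / z v u x w y / v u y w z x

At row 1, column 2: row 1 has {u,v,w,z}; column 2 has {v,w,x,z}; that leaves y.
At row 3, column 5: row 3 has {u,v,w,x,z}; column 5 has {v,w,z}; that leaves y.
At row 5, column 3: row 5 has {v,w,x}; column 3 has {w,y,z}; that leaves u.
At row 5, column 6: row 5 has {u,v,w,x}; column 6 has {u,v,w,x,z}; that leaves y.
At row 6, column 2: row 6 has {v,x,y,z}; column 2 has {v,w,x,y,z}; that leaves u.
At row 6, column 4: row 6 has {u,v,x,y,z}; column 4 has {u,v,x,y,z}; that leaves w.
At row 1, column 1: row 1 has {u,v,w,y,z}; column 1 has {v,w}; that leaves x.
At row 2, column 1: row 2 has {w,y,z}; column 1 has {v,w,x}; that leaves u.
At row 2, column 5: row 2 has {u,w,y,z}; column 5 has {v,w,y,z}; that leaves x.
At row 4, column 1: row 4 has {v,w,z}; column 1 has {u,v,w,x}; that leaves y.
At row 4, column 3: row 4 has {v,w,y,z}; column 3 has {u,w,y,z}; that leaves x.
At row 4, column 5: row 4 has {v,w,x,y,z}; column 5 has {v,w,x,y,z}; that leaves u.
At row 5, column 1: row 5 has {u,v,w,x,y}; column 1 has {u,v,w,x,y}; that leaves z.
At row 2, column 3: row 2 has {u,w,x,y,z}; column 3 has {u,w,x,y,z}; that leaves v.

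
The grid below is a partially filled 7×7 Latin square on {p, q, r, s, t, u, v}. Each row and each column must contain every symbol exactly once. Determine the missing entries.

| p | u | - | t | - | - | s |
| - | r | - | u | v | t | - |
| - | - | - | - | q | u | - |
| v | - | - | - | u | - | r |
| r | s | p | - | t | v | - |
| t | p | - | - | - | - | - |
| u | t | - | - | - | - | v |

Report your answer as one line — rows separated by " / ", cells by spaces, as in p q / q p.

p u v t r q s / q r s u v t p / s v r p q u t / v q t s u p r / r s p q t v u / t p u v s r q / u t q r p s v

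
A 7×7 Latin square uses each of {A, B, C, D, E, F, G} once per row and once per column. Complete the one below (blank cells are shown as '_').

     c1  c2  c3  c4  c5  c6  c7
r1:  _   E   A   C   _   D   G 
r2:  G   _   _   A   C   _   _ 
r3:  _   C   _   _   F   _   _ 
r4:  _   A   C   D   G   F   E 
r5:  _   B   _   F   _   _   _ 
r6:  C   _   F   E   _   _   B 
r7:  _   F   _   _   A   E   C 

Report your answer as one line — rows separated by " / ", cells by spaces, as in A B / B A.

At row 1, column 5: row 1 has {A,C,D,E,G}; column 5 has {A,C,F,G}; that leaves B.
At row 2, column 2: row 2 has {A,C,G}; column 2 has {A,B,C,E,F}; that leaves D.
At row 2, column 6: row 2 has {A,C,D,G}; column 6 has {D,E,F}; that leaves B.
At row 2, column 7: row 2 has {A,B,C,D,G}; column 7 has {B,C,E,G}; that leaves F.
At row 4, column 1: row 4 has {A,C,D,E,F,G}; column 1 has {C,G}; that leaves B.
At row 6, column 2: row 6 has {B,C,E,F}; column 2 has {A,B,C,D,E,F}; that leaves G.
At row 6, column 5: row 6 has {B,C,E,F,G}; column 5 has {A,B,C,F,G}; that leaves D.
At row 6, column 6: row 6 has {B,C,D,E,F,G}; column 6 has {B,D,E,F}; that leaves A.
At row 7, column 1: row 7 has {A,C,E,F}; column 1 has {B,C,G}; that leaves D.
At row 1, column 1: row 1 has {A,B,C,D,E,G}; column 1 has {B,C,D,G}; that leaves F.
At row 2, column 3: row 2 has {A,B,C,D,F,G}; column 3 has {A,C,F}; that leaves E.
At row 3, column 6: row 3 has {C,F}; column 6 has {A,B,D,E,F}; that leaves G.
At row 5, column 5: row 5 has {B,F}; column 5 has {A,B,C,D,F,G}; that leaves E.
At row 5, column 6: row 5 has {B,E,F}; column 6 has {A,B,D,E,F,G}; that leaves C.
At row 3, column 4: row 3 has {C,F,G}; column 4 has {A,C,D,E,F}; that leaves B.
At row 5, column 1: row 5 has {B,C,E,F}; column 1 has {B,C,D,F,G}; that leaves A.
At row 5, column 7: row 5 has {A,B,C,E,F}; column 7 has {B,C,E,F,G}; that leaves D.
At row 7, column 4: row 7 has {A,C,D,E,F}; column 4 has {A,B,C,D,E,F}; that leaves G.
At row 3, column 1: row 3 has {B,C,F,G}; column 1 has {A,B,C,D,F,G}; that leaves E.
At row 3, column 3: row 3 has {B,C,E,F,G}; column 3 has {A,C,E,F}; that leaves D.
At row 3, column 7: row 3 has {B,C,D,E,F,G}; column 7 has {B,C,D,E,F,G}; that leaves A.
At row 5, column 3: row 5 has {A,B,C,D,E,F}; column 3 has {A,C,D,E,F}; that leaves G.
At row 7, column 3: row 7 has {A,C,D,E,F,G}; column 3 has {A,C,D,E,F,G}; that leaves B.

F E A C B D G / G D E A C B F / E C D B F G A / B A C D G F E / A B G F E C D / C G F E D A B / D F B G A E C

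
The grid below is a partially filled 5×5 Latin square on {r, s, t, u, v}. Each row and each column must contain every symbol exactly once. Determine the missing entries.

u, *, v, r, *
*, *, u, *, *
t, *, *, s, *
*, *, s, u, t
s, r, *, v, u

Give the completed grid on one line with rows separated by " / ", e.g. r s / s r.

(r1,c5): row 1 has {r,u,v}; column 5 has {t,u}, so it must be s.
(r2,c4): row 2 has {u}; column 4 has {r,s,u,v}, so it must be t.
(r3,c3): row 3 has {s,t}; column 3 has {s,u,v}, so it must be r.
(r3,c5): row 3 has {r,s,t}; column 5 has {s,t,u}, so it must be v.
(r4,c2): row 4 has {s,t,u}; column 2 has {r}, so it must be v.
(r5,c3): row 5 has {r,s,u,v}; column 3 has {r,s,u,v}, so it must be t.
(r1,c2): row 1 has {r,s,u,v}; column 2 has {r,v}, so it must be t.
(r2,c2): row 2 has {t,u}; column 2 has {r,t,v}, so it must be s.
(r2,c5): row 2 has {s,t,u}; column 5 has {s,t,u,v}, so it must be r.
(r3,c2): row 3 has {r,s,t,v}; column 2 has {r,s,t,v}, so it must be u.
(r4,c1): row 4 has {s,t,u,v}; column 1 has {s,t,u}, so it must be r.
(r2,c1): row 2 has {r,s,t,u}; column 1 has {r,s,t,u}, so it must be v.

u t v r s / v s u t r / t u r s v / r v s u t / s r t v u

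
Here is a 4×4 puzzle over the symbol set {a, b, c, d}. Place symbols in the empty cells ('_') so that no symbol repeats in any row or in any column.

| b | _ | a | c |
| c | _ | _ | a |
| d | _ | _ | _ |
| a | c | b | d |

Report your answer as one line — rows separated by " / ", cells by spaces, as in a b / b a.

b d a c / c b d a / d a c b / a c b d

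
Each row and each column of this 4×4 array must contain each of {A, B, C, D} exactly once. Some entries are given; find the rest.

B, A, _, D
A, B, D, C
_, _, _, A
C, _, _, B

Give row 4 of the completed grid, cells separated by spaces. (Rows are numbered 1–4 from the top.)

(r1,c3) = C
(r3,c1) = D
(r3,c2) = C
(r3,c3) = B
(r4,c2) = D
(r4,c3) = A

C D A B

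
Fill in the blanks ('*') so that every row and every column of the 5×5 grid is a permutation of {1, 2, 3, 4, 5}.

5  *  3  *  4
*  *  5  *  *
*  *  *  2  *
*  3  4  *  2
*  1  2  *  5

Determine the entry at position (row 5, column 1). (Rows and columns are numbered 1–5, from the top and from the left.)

3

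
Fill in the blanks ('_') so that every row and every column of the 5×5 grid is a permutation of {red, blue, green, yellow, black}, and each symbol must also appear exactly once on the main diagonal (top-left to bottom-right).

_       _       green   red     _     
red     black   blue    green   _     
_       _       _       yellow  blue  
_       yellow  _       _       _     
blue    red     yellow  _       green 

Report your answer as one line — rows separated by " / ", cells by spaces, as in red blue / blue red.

(r1,c1) = yellow
(r1,c2) = blue
(r1,c5) = black
(r2,c5) = yellow
(r3,c2) = green
(r3,c3) = red
(r4,c3) = black
(r4,c4) = blue
(r4,c5) = red
(r5,c4) = black
(r3,c1) = black
(r4,c1) = green

yellow blue green red black / red black blue green yellow / black green red yellow blue / green yellow black blue red / blue red yellow black green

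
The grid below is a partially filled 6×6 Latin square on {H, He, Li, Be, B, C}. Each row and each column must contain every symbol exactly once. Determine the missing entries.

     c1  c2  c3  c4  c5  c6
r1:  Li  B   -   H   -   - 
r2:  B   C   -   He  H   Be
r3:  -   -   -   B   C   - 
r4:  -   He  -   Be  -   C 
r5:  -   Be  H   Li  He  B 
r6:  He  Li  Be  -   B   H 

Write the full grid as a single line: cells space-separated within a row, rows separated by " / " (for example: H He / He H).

At row 1, column 5: row 1 has {H,Li,B}; column 5 has {H,He,B,C}; that leaves Be.
At row 1, column 6: row 1 has {H,Li,Be,B}; column 6 has {H,Be,B,C}; that leaves He.
At row 2, column 3: row 2 has {H,He,Be,B,C}; column 3 has {H,Be}; that leaves Li.
At row 3, column 2: row 3 has {B,C}; column 2 has {He,Li,Be,B,C}; that leaves H.
At row 3, column 3: row 3 has {H,B,C}; column 3 has {H,Li,Be}; that leaves He.
At row 3, column 6: row 3 has {H,He,B,C}; column 6 has {H,He,Be,B,C}; that leaves Li.
At row 4, column 1: row 4 has {He,Be,C}; column 1 has {He,Li,B}; that leaves H.
At row 4, column 3: row 4 has {H,He,Be,C}; column 3 has {H,He,Li,Be}; that leaves B.
At row 4, column 5: row 4 has {H,He,Be,B,C}; column 5 has {H,He,Be,B,C}; that leaves Li.
At row 5, column 1: row 5 has {H,He,Li,Be,B}; column 1 has {H,He,Li,B}; that leaves C.
At row 6, column 4: row 6 has {H,He,Li,Be,B}; column 4 has {H,He,Li,Be,B}; that leaves C.
At row 1, column 3: row 1 has {H,He,Li,Be,B}; column 3 has {H,He,Li,Be,B}; that leaves C.
At row 3, column 1: row 3 has {H,He,Li,B,C}; column 1 has {H,He,Li,B,C}; that leaves Be.

Li B C H Be He / B C Li He H Be / Be H He B C Li / H He B Be Li C / C Be H Li He B / He Li Be C B H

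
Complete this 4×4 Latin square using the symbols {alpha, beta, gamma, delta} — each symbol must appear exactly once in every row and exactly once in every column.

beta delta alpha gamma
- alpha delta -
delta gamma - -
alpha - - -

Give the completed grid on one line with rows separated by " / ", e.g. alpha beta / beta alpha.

beta delta alpha gamma / gamma alpha delta beta / delta gamma beta alpha / alpha beta gamma delta

(r2,c1) = gamma
(r2,c4) = beta
(r3,c3) = beta
(r3,c4) = alpha
(r4,c2) = beta
(r4,c3) = gamma
(r4,c4) = delta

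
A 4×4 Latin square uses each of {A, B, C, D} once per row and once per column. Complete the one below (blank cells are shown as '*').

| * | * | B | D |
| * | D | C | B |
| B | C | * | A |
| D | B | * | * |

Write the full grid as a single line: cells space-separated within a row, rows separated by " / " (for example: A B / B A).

C A B D / A D C B / B C D A / D B A C

(r1,c2) = A
(r2,c1) = A
(r3,c3) = D
(r4,c3) = A
(r4,c4) = C
(r1,c1) = C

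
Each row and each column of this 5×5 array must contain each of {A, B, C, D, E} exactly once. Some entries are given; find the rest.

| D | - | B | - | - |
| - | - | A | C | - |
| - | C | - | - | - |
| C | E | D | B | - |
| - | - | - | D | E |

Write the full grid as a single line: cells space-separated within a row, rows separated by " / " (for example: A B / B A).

D A B E C / E D A C B / B C E A D / C E D B A / A B C D E

(r1,c2): row 1 has {B,D}; column 2 has {C,E}, so it must be A.
(r1,c4): row 1 has {A,B,D}; column 4 has {B,C,D}, so it must be E.
(r1,c5): row 1 has {A,B,D,E}; column 5 has {E}, so it must be C.
(r3,c3): row 3 has {C}; column 3 has {A,B,D}, so it must be E.
(r3,c4): row 3 has {C,E}; column 4 has {B,C,D,E}, so it must be A.
(r4,c5): row 4 has {B,C,D,E}; column 5 has {C,E}, so it must be A.
(r5,c2): row 5 has {D,E}; column 2 has {A,C,E}, so it must be B.
(r5,c3): row 5 has {B,D,E}; column 3 has {A,B,D,E}, so it must be C.
(r2,c2): row 2 has {A,C}; column 2 has {A,B,C,E}, so it must be D.
(r2,c5): row 2 has {A,C,D}; column 5 has {A,C,E}, so it must be B.
(r3,c1): row 3 has {A,C,E}; column 1 has {C,D}, so it must be B.
(r3,c5): row 3 has {A,B,C,E}; column 5 has {A,B,C,E}, so it must be D.
(r5,c1): row 5 has {B,C,D,E}; column 1 has {B,C,D}, so it must be A.
(r2,c1): row 2 has {A,B,C,D}; column 1 has {A,B,C,D}, so it must be E.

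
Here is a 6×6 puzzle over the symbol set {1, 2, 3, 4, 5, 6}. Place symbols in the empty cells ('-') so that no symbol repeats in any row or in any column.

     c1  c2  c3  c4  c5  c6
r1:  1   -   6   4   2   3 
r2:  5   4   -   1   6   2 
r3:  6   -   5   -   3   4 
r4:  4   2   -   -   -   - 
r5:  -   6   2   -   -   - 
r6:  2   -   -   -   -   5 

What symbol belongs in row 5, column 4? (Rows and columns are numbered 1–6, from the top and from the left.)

(r1,c2) = 5
(r2,c3) = 3
(r3,c2) = 1
(r3,c4) = 2
(r4,c3) = 1
(r4,c5) = 5
(r4,c6) = 6
(r5,c1) = 3
(r5,c4) = 5

5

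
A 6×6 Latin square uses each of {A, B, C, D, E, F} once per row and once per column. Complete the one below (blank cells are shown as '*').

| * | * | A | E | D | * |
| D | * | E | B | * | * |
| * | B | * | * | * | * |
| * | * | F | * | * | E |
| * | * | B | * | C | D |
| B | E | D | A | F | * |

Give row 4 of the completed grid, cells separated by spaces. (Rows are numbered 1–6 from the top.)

A D F C B E

Cell (r2,c5): row 2 has {B,D,E}; column 5 has {C,D,F} → A.
Cell (r3,c3): row 3 has {B}; column 3 has {A,B,D,E,F} → C.
Cell (r3,c5): row 3 has {B,C}; column 5 has {A,C,D,F} → E.
Cell (r4,c5): row 4 has {E,F}; column 5 has {A,C,D,E,F} → B.
Cell (r5,c4): row 5 has {B,C,D}; column 4 has {A,B,E} → F.
Cell (r6,c6): row 6 has {A,B,D,E,F}; column 6 has {D,E} → C.
Cell (r2,c6): row 2 has {A,B,D,E}; column 6 has {C,D,E} → F.
Cell (r3,c4): row 3 has {B,C,E}; column 4 has {A,B,E,F} → D.
Cell (r3,c6): row 3 has {B,C,D,E}; column 6 has {C,D,E,F} → A.
Cell (r4,c4): row 4 has {B,E,F}; column 4 has {A,B,D,E,F} → C.
Cell (r5,c2): row 5 has {B,C,D,F}; column 2 has {B,E} → A.
Cell (r1,c6): row 1 has {A,D,E}; column 6 has {A,C,D,E,F} → B.
Cell (r2,c2): row 2 has {A,B,D,E,F}; column 2 has {A,B,E} → C.
Cell (r3,c1): row 3 has {A,B,C,D,E}; column 1 has {B,D} → F.
Cell (r4,c1): row 4 has {B,C,E,F}; column 1 has {B,D,F} → A.
Cell (r4,c2): row 4 has {A,B,C,E,F}; column 2 has {A,B,C,E} → D.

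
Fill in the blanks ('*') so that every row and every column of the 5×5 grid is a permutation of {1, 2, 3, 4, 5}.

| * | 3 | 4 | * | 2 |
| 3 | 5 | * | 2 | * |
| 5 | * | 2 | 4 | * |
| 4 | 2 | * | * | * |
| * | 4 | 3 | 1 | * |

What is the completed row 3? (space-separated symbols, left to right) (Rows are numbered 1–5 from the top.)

5 1 2 4 3

(r1,c1) = 1
(r1,c4) = 5
(r2,c3) = 1
(r2,c5) = 4
(r3,c2) = 1
(r3,c5) = 3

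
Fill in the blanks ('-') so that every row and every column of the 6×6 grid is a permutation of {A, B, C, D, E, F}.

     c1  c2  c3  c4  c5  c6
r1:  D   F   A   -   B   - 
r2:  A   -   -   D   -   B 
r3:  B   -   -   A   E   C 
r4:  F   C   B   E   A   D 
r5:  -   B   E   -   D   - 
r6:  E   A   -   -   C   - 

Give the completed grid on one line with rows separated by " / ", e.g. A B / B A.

At row 1, column 4: row 1 has {A,B,D,F}; column 4 has {A,D,E}; that leaves C.
At row 1, column 6: row 1 has {A,B,C,D,F}; column 6 has {B,C,D}; that leaves E.
At row 2, column 2: row 2 has {A,B,D}; column 2 has {A,B,C,F}; that leaves E.
At row 2, column 5: row 2 has {A,B,D,E}; column 5 has {A,B,C,D,E}; that leaves F.
At row 3, column 2: row 3 has {A,B,C,E}; column 2 has {A,B,C,E,F}; that leaves D.
At row 3, column 3: row 3 has {A,B,C,D,E}; column 3 has {A,B,E}; that leaves F.
At row 5, column 1: row 5 has {B,D,E}; column 1 has {A,B,D,E,F}; that leaves C.
At row 5, column 4: row 5 has {B,C,D,E}; column 4 has {A,C,D,E}; that leaves F.
At row 5, column 6: row 5 has {B,C,D,E,F}; column 6 has {B,C,D,E}; that leaves A.
At row 6, column 3: row 6 has {A,C,E}; column 3 has {A,B,E,F}; that leaves D.
At row 6, column 4: row 6 has {A,C,D,E}; column 4 has {A,C,D,E,F}; that leaves B.
At row 6, column 6: row 6 has {A,B,C,D,E}; column 6 has {A,B,C,D,E}; that leaves F.
At row 2, column 3: row 2 has {A,B,D,E,F}; column 3 has {A,B,D,E,F}; that leaves C.

D F A C B E / A E C D F B / B D F A E C / F C B E A D / C B E F D A / E A D B C F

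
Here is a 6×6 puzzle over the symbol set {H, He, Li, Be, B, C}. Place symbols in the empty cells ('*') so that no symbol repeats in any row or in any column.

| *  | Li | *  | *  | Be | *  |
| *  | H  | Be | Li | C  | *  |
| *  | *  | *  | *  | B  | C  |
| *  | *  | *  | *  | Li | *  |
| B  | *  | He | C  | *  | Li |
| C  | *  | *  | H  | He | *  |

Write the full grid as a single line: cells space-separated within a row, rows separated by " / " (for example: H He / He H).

(r2,c1) = He
(r2,c6) = B
(r5,c2) = Be
(r5,c5) = H
(r6,c2) = B
(r6,c3) = Li
(r6,c6) = Be
(r1,c1) = H
(r1,c6) = He
(r3,c2) = He
(r3,c3) = H
(r3,c4) = Be
(r4,c1) = Be
(r4,c2) = C
(r4,c3) = B
(r4,c4) = He
(r4,c6) = H
(r1,c3) = C
(r1,c4) = B
(r3,c1) = Li

H Li C B Be He / He H Be Li C B / Li He H Be B C / Be C B He Li H / B Be He C H Li / C B Li H He Be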